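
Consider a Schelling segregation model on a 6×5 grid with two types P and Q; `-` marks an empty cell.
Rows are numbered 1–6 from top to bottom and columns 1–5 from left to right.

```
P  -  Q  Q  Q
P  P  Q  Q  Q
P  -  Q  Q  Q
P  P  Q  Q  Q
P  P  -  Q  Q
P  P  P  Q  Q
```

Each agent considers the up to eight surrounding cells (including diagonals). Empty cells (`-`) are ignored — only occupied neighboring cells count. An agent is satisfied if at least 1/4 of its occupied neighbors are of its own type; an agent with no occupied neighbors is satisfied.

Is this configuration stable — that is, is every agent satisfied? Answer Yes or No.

Yes

Row 1: (1,1)P 2/2 ok · (1,3)Q 3/4 ok · (1,4)Q 5/5 ok · (1,5)Q 3/3 ok
Row 2: (2,1)P 3/3 ok · (2,2)P 3/6 ok · (2,3)Q 5/6 ok · (2,4)Q 8/8 ok · (2,5)Q 5/5 ok
Row 3: (3,1)P 4/4 ok · (3,3)Q 5/7 ok · (3,4)Q 8/8 ok · (3,5)Q 5/5 ok
Row 4: (4,1)P 4/4 ok · (4,2)P 4/6 ok · (4,3)Q 4/6 ok · (4,4)Q 7/7 ok · (4,5)Q 5/5 ok
Row 5: (5,1)P 5/5 ok · (5,2)P 6/7 ok · (5,4)Q 6/7 ok · (5,5)Q 5/5 ok
Row 6: (6,1)P 3/3 ok · (6,2)P 4/4 ok · (6,3)P 2/4 ok · (6,4)Q 3/4 ok · (6,5)Q 3/3 ok
All meet the threshold, so the configuration is stable.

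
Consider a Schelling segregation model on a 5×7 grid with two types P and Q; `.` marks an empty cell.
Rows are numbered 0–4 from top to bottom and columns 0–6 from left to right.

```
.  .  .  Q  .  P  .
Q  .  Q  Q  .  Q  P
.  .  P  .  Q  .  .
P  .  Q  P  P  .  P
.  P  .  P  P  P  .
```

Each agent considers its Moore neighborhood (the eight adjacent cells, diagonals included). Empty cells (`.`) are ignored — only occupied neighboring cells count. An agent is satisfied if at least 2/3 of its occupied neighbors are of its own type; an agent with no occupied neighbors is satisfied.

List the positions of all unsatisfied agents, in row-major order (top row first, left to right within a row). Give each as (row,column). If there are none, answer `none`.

(0,5), (1,5), (1,6), (2,2), (2,4), (3,2), (4,1)

Row 0: (0,3)Q 2/2 satisfied · (0,5)P 1/2 not
Row 1: (1,0)Q 0/0 satisfied · (1,2)Q 2/3 satisfied · (1,3)Q 3/4 satisfied · (1,5)Q 1/3 not · (1,6)P 1/2 not
Row 2: (2,2)P 1/4 not · (2,4)Q 2/4 not
Row 3: (3,0)P 1/1 satisfied · (3,2)Q 0/4 not · (3,3)P 4/6 satisfied · (3,4)P 4/5 satisfied · (3,6)P 1/1 satisfied
Row 4: (4,1)P 1/2 not · (4,3)P 3/4 satisfied · (4,4)P 4/4 satisfied · (4,5)P 3/3 satisfied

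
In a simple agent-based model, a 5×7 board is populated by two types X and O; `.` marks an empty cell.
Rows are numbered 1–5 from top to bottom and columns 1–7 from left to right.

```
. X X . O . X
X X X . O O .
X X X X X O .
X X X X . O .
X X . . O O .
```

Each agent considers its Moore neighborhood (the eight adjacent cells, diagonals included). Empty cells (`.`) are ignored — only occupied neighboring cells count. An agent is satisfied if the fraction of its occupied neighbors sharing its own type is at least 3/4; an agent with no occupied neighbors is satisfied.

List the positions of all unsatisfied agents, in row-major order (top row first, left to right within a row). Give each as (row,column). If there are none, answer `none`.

(1,2)X 4/4 satisfied
(1,3)X 3/3 satisfied
(1,5)O 2/2 satisfied
(1,7)X 0/1 not
(2,1)X 4/4 satisfied
(2,2)X 7/7 satisfied
(2,3)X 6/6 satisfied
(2,5)O 3/5 not
(2,6)O 3/5 not
(3,1)X 5/5 satisfied
(3,2)X 8/8 satisfied
(3,3)X 7/7 satisfied
(3,4)X 5/6 satisfied
(3,5)X 2/6 not
(3,6)O 3/4 satisfied
(4,1)X 5/5 satisfied
(4,2)X 7/7 satisfied
(4,3)X 6/6 satisfied
(4,4)X 4/5 satisfied
(4,6)O 3/4 satisfied
(5,1)X 3/3 satisfied
(5,2)X 4/4 satisfied
(5,5)O 2/3 not
(5,6)O 2/2 satisfied

(1,7), (2,5), (2,6), (3,5), (5,5)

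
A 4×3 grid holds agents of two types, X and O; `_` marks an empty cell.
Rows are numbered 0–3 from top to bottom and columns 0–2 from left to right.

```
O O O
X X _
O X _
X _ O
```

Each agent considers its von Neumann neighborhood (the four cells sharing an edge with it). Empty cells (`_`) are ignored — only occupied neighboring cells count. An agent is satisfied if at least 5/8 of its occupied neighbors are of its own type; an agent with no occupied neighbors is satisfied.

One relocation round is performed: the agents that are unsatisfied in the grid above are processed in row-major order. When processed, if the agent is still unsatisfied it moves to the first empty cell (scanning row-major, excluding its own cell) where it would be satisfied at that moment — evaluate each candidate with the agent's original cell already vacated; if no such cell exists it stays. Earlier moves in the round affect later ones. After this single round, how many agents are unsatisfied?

4

Initially unsatisfied (in order): (0,0), (1,0), (2,0), (2,1), (3,0).
  (0,0): no empty cell satisfies it; stays.
  (1,0) → (3,1).
  (2,0): no empty cell satisfies it; stays.
  (2,1): now satisfied by earlier moves; stays.
  (3,0): no empty cell satisfies it; stays.
Resulting grid:
O O O
_ X _
O X _
X X O
Unsatisfied now: (1,1), (2,0), (3,0), (3,2).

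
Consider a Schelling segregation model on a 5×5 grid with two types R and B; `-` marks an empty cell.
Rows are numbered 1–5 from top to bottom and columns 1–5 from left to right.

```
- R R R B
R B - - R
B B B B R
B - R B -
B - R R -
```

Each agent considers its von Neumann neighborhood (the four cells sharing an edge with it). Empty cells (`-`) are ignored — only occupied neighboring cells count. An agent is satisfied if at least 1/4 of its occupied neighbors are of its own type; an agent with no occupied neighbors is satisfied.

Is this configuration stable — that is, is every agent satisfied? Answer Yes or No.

No

(1,2)R 1/2 ✓
(1,3)R 2/2 ✓
(1,4)R 1/2 ✓
(1,5)B 0/2 ✗
(2,1)R 0/2 ✗
(2,2)B 1/3 ✓
(2,5)R 1/2 ✓
(3,1)B 2/3 ✓
(3,2)B 3/3 ✓
(3,3)B 2/3 ✓
(3,4)B 2/3 ✓
(3,5)R 1/2 ✓
(4,1)B 2/2 ✓
(4,3)R 1/3 ✓
(4,4)B 1/3 ✓
(5,1)B 1/1 ✓
(5,3)R 2/2 ✓
(5,4)R 1/2 ✓
For instance (1,5) has only 0/2 same-type neighbors, below 1/4.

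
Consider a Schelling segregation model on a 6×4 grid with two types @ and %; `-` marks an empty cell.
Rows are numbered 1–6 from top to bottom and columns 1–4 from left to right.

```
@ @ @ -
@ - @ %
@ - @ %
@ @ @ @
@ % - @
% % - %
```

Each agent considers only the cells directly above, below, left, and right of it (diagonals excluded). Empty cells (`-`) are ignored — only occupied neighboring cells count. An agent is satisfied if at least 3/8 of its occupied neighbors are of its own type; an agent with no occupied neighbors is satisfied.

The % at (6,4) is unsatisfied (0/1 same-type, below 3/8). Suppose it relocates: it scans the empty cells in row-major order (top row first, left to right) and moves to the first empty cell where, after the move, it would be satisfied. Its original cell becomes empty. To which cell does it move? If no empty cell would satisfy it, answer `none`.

Vacating (6,4). Empty cells in order:
  (1,4): 1/2 same-type → satisfied — stop here.

(1,4)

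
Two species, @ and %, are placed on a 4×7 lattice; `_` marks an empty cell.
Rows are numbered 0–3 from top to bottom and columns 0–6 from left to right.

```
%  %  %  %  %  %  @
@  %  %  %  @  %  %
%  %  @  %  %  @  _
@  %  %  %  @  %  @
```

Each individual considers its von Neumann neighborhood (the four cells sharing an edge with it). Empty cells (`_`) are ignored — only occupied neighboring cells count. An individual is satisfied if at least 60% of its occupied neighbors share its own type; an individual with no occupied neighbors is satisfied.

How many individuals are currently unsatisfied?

Row 0: (0,0)% 1/2 not · (0,1)% 3/3 satisfied · (0,2)% 3/3 satisfied · (0,3)% 3/3 satisfied · (0,4)% 2/3 satisfied · (0,5)% 2/3 satisfied · (0,6)@ 0/2 not
Row 1: (1,0)@ 0/3 not · (1,1)% 3/4 satisfied · (1,2)% 3/4 satisfied · (1,3)% 3/4 satisfied · (1,4)@ 0/4 not · (1,5)% 2/4 not · (1,6)% 1/2 not
Row 2: (2,0)% 1/3 not · (2,1)% 3/4 satisfied · (2,2)@ 0/4 not · (2,3)% 3/4 satisfied · (2,4)% 1/4 not · (2,5)@ 0/3 not
Row 3: (3,0)@ 0/2 not · (3,1)% 2/3 satisfied · (3,2)% 2/3 satisfied · (3,3)% 2/3 satisfied · (3,4)@ 0/3 not · (3,5)% 0/3 not · (3,6)@ 0/1 not
Unsatisfied: (0,0), (0,6), (1,0), (1,4), (1,5), (1,6), (2,0), (2,2), (2,4), (2,5), (3,0), (3,4), (3,5), (3,6) — 14 in total.

14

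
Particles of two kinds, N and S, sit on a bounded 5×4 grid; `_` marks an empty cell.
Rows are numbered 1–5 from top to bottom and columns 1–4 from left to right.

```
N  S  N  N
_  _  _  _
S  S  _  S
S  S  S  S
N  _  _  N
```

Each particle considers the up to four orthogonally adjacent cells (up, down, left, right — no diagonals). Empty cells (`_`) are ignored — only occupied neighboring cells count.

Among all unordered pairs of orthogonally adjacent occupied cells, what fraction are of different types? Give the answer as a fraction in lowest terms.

1/3

Scan each occupied cell's neighbors to the right and below so each pair is counted once.
Row 1: N(1,1)–S(1,2)≠ S(1,2)–N(1,3)≠ N(1,3)–N(1,4)=  → 2/3 unlike.
Row 3: S(3,1)–S(3,2)= S(3,1)–S(4,1)= S(3,2)–S(4,2)= S(3,4)–S(4,4)=  → 0/4 unlike.
Row 4: S(4,1)–S(4,2)= S(4,1)–N(5,1)≠ S(4,2)–S(4,3)= S(4,3)–S(4,4)= S(4,4)–N(5,4)≠  → 2/5 unlike.
Total adjacent occupied pairs: 12; unlike-type pairs: 4.
4/12 reduces to 1/3.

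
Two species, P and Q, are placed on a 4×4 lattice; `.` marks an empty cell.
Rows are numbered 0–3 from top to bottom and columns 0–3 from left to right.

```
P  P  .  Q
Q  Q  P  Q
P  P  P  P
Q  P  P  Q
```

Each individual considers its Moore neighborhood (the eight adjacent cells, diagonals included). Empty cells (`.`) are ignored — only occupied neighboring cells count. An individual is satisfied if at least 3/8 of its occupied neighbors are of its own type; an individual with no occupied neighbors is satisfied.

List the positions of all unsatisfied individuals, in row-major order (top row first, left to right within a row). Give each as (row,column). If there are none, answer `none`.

(0,0)P 1/3 not
(0,1)P 2/4 satisfied
(0,3)Q 1/2 satisfied
(1,0)Q 1/5 not
(1,1)Q 1/7 not
(1,2)P 4/7 satisfied
(1,3)Q 1/4 not
(2,0)P 2/5 satisfied
(2,1)P 5/8 satisfied
(2,2)P 5/8 satisfied
(2,3)P 3/5 satisfied
(3,0)Q 0/3 not
(3,1)P 4/5 satisfied
(3,2)P 4/5 satisfied
(3,3)Q 0/3 not

(0,0), (1,0), (1,1), (1,3), (3,0), (3,3)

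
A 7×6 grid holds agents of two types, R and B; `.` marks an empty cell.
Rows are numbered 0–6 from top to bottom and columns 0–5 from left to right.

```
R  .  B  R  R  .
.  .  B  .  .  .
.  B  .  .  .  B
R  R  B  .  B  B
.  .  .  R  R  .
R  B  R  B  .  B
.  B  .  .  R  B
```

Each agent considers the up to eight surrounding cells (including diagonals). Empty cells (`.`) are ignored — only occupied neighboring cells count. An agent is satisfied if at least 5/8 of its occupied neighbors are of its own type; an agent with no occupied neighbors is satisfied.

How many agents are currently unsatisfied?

17

(0,0)R 0/0 ok
(0,2)B 1/2 unhappy
(0,3)R 1/3 unhappy
(0,4)R 1/1 ok
(1,2)B 2/3 ok
(2,1)B 2/4 unhappy
(2,5)B 2/2 ok
(3,0)R 1/2 unhappy
(3,1)R 1/3 unhappy
(3,2)B 1/3 unhappy
(3,4)B 2/4 unhappy
(3,5)B 2/3 ok
(4,3)R 2/5 unhappy
(4,4)R 1/5 unhappy
(5,0)R 0/2 unhappy
(5,1)B 1/3 unhappy
(5,2)R 1/4 unhappy
(5,3)B 0/4 unhappy
(5,5)B 1/3 unhappy
(6,1)B 1/3 unhappy
(6,4)R 0/3 unhappy
(6,5)B 1/2 unhappy
Unsatisfied: (0,2), (0,3), (2,1), (3,0), (3,1), (3,2), (3,4), (4,3), (4,4), (5,0), (5,1), (5,2), (5,3), (5,5), (6,1), (6,4), (6,5) — 17 in total.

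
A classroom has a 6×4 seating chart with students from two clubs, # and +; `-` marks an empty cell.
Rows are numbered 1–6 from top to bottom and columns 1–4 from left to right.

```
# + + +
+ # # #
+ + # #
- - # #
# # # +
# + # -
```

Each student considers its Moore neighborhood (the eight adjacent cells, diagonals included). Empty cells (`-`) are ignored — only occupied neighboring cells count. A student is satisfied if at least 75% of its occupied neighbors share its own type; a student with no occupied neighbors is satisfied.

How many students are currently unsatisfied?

Row 1: (1,1)# 1/3 ✗ · (1,2)+ 2/5 ✗ · (1,3)+ 2/5 ✗ · (1,4)+ 1/3 ✗
Row 2: (2,1)+ 3/5 ✗ · (2,2)# 3/8 ✗ · (2,3)# 4/8 ✗ · (2,4)# 3/5 ✗
Row 3: (3,1)+ 2/3 ✗ · (3,2)+ 2/6 ✗ · (3,3)# 6/7 ✓ · (3,4)# 5/5 ✓
Row 4: (4,3)# 5/7 ✗ · (4,4)# 4/5 ✓
Row 5: (5,1)# 2/3 ✗ · (5,2)# 5/6 ✓ · (5,3)# 4/6 ✗ · (5,4)+ 0/4 ✗
Row 6: (6,1)# 2/3 ✗ · (6,2)+ 0/5 ✗ · (6,3)# 2/4 ✗
Unsatisfied: (1,1), (1,2), (1,3), (1,4), (2,1), (2,2), (2,3), (2,4), (3,1), (3,2), (4,3), (5,1), (5,3), (5,4), (6,1), (6,2), (6,3) — 17 in total.

17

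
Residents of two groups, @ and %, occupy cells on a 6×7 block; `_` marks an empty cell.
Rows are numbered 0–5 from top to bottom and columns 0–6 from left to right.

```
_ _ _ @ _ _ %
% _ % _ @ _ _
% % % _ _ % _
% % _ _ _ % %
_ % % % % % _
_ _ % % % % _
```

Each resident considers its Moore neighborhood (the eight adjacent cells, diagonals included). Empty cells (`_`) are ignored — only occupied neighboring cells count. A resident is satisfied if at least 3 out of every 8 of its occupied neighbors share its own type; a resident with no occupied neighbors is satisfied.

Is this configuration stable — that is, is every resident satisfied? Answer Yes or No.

Yes

Row 0: (0,3)@ 1/2 ✓ · (0,6)% 0/0 ✓
Row 1: (1,0)% 2/2 ✓ · (1,2)% 2/3 ✓ · (1,4)@ 1/2 ✓
Row 2: (2,0)% 4/4 ✓ · (2,1)% 6/6 ✓ · (2,2)% 3/3 ✓ · (2,5)% 2/3 ✓
Row 3: (3,0)% 4/4 ✓ · (3,1)% 6/6 ✓ · (3,5)% 4/4 ✓ · (3,6)% 3/3 ✓
Row 4: (4,1)% 4/4 ✓ · (4,2)% 5/5 ✓ · (4,3)% 5/5 ✓ · (4,4)% 6/6 ✓ · (4,5)% 5/5 ✓
Row 5: (5,2)% 4/4 ✓ · (5,3)% 5/5 ✓ · (5,4)% 5/5 ✓ · (5,5)% 3/3 ✓
All meet the threshold, so the configuration is stable.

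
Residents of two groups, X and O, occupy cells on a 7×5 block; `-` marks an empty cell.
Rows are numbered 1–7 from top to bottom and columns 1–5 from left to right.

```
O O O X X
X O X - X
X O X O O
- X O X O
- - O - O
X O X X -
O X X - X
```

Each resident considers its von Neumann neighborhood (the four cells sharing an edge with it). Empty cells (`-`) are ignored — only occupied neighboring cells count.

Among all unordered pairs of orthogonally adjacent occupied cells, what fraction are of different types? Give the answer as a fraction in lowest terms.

7/12

Scan each occupied cell's neighbors to the right and below so each pair is counted once.
Row 1: O(1,1)–O(1,2)= O(1,1)–X(2,1)≠ O(1,2)–O(1,3)= O(1,2)–O(2,2)= O(1,3)–X(1,4)≠ O(1,3)–X(2,3)≠ X(1,4)–X(1,5)= X(1,5)–X(2,5)=  → 3/8 unlike.
Row 2: X(2,1)–O(2,2)≠ X(2,1)–X(3,1)= O(2,2)–X(2,3)≠ O(2,2)–O(3,2)= X(2,3)–X(3,3)= X(2,5)–O(3,5)≠  → 3/6 unlike.
Row 3: X(3,1)–O(3,2)≠ O(3,2)–X(3,3)≠ O(3,2)–X(4,2)≠ X(3,3)–O(3,4)≠ X(3,3)–O(4,3)≠ O(3,4)–O(3,5)= O(3,4)–X(4,4)≠ O(3,5)–O(4,5)=  → 6/8 unlike.
Row 4: X(4,2)–O(4,3)≠ O(4,3)–X(4,4)≠ O(4,3)–O(5,3)= X(4,4)–O(4,5)≠ O(4,5)–O(5,5)=  → 3/5 unlike.
Row 5: O(5,3)–X(6,3)≠  → 1/1 unlike.
Row 6: X(6,1)–O(6,2)≠ X(6,1)–O(7,1)≠ O(6,2)–X(6,3)≠ O(6,2)–X(7,2)≠ X(6,3)–X(6,4)= X(6,3)–X(7,3)=  → 4/6 unlike.
Row 7: O(7,1)–X(7,2)≠ X(7,2)–X(7,3)=  → 1/2 unlike.
Total adjacent occupied pairs: 36; unlike-type pairs: 21.
21/36 reduces to 7/12.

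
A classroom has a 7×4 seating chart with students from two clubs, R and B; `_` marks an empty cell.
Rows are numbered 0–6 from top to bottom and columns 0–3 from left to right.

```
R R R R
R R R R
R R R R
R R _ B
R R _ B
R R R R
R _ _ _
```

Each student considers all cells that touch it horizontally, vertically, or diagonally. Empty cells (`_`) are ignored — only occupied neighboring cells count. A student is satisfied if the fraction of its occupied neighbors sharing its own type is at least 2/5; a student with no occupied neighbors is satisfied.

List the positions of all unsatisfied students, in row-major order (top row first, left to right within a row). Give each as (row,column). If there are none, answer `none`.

Row 0: (0,0)R 3/3 ok · (0,1)R 5/5 ok · (0,2)R 5/5 ok · (0,3)R 3/3 ok
Row 1: (1,0)R 5/5 ok · (1,1)R 8/8 ok · (1,2)R 8/8 ok · (1,3)R 5/5 ok
Row 2: (2,0)R 5/5 ok · (2,1)R 7/7 ok · (2,2)R 6/7 ok · (2,3)R 3/4 ok
Row 3: (3,0)R 5/5 ok · (3,1)R 6/6 ok · (3,3)B 1/3 unhappy
Row 4: (4,0)R 5/5 ok · (4,1)R 6/6 ok · (4,3)B 1/3 unhappy
Row 5: (5,0)R 4/4 ok · (5,1)R 5/5 ok · (5,2)R 3/4 ok · (5,3)R 1/2 ok
Row 6: (6,0)R 2/2 ok

(3,3), (4,3)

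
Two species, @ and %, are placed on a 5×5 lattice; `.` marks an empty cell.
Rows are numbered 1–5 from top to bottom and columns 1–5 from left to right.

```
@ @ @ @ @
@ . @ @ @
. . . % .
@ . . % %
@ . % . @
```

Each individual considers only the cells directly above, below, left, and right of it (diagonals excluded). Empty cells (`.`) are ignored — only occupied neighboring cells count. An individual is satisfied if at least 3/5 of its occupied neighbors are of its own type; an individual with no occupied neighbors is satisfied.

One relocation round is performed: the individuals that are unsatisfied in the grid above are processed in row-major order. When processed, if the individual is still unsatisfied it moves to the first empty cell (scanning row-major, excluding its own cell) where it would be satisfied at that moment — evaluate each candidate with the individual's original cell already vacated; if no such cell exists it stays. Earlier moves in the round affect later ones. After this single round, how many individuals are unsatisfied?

Initially unsatisfied (in order): (3,4), (4,5), (5,5).
  (3,4) → (3,2).
  (4,5) → (4,3).
  (5,5): now satisfied by earlier moves; stays.
Resulting grid:
@ @ @ @ @
@ . @ @ @
. % . . .
@ . % % .
@ . % . @
All satisfied now.

0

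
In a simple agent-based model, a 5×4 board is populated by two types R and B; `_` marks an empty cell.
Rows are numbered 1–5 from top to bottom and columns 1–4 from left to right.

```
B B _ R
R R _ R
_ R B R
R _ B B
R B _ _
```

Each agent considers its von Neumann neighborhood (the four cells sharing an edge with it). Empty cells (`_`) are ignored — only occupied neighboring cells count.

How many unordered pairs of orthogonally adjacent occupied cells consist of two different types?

6

Scan each occupied cell's neighbors to the right and below so each pair is counted once.
Row 1: B(1,1)–B(1,2)= B(1,1)–R(2,1)≠ B(1,2)–R(2,2)≠ R(1,4)–R(2,4)=  → 2/4 unlike.
Row 2: R(2,1)–R(2,2)= R(2,2)–R(3,2)= R(2,4)–R(3,4)=  → 0/3 unlike.
Row 3: R(3,2)–B(3,3)≠ B(3,3)–R(3,4)≠ B(3,3)–B(4,3)= R(3,4)–B(4,4)≠  → 3/4 unlike.
Row 4: R(4,1)–R(5,1)= B(4,3)–B(4,4)=  → 0/2 unlike.
Row 5: R(5,1)–B(5,2)≠  → 1/1 unlike.
Total adjacent occupied pairs: 14; unlike-type pairs: 6.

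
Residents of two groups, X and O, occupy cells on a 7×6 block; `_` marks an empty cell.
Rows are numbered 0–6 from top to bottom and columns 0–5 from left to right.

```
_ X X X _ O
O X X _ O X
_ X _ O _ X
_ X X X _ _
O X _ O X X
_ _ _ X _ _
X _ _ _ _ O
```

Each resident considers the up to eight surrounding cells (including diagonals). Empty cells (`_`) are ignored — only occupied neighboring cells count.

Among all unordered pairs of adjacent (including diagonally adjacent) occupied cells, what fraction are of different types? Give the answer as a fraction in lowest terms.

Scan each occupied cell's neighbors to the right and below (and the two forward diagonals) so each pair is counted once.
From row 0: 3 unlike of 11 pairs (running 3/11).
From row 1: 5 unlike of 10 pairs (running 8/21).
From row 2: 2 unlike of 4 pairs (running 10/25).
From row 3: 3 unlike of 8 pairs (running 13/33).
From row 4: 3 unlike of 5 pairs (running 16/38).
Total adjacent occupied pairs: 38; unlike-type pairs: 16.
16/38 reduces to 8/19.

8/19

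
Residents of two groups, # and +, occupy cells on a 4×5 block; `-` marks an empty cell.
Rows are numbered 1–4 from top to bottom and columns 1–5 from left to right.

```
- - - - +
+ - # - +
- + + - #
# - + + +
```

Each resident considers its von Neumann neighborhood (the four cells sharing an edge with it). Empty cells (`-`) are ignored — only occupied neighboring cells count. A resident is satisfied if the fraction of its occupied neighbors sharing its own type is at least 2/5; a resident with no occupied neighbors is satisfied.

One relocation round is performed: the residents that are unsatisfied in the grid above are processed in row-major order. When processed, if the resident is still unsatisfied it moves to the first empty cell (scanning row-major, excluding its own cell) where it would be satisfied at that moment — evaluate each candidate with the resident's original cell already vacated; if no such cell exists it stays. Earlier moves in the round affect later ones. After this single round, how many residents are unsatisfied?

Initially unsatisfied (in order): (2,3), (3,5).
  (2,3) → (1,2).
  (3,5) → (1,1).
Resulting grid:
# # - - +
+ - - - +
- + + - -
# - + + +
Unsatisfied now: (2,1).

1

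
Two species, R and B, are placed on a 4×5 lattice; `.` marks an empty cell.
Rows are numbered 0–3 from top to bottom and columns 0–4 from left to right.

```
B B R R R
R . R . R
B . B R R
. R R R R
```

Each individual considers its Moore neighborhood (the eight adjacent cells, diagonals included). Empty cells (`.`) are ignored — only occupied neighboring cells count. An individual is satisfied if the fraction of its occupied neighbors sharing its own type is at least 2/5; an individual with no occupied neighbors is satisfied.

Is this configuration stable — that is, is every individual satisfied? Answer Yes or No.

Row 0: (0,0)B 1/2 ✓ · (0,1)B 1/4 ✗ · (0,2)R 2/3 ✓ · (0,3)R 4/4 ✓ · (0,4)R 2/2 ✓
Row 1: (1,0)R 0/3 ✗ · (1,2)R 3/5 ✓ · (1,4)R 4/4 ✓
Row 2: (2,0)B 0/2 ✗ · (2,2)B 0/5 ✗ · (2,3)R 6/7 ✓ · (2,4)R 4/4 ✓
Row 3: (3,1)R 1/3 ✗ · (3,2)R 3/4 ✓ · (3,3)R 4/5 ✓ · (3,4)R 3/3 ✓
For instance (0,1) has only 1/4 same-type neighbors, below 2/5.

No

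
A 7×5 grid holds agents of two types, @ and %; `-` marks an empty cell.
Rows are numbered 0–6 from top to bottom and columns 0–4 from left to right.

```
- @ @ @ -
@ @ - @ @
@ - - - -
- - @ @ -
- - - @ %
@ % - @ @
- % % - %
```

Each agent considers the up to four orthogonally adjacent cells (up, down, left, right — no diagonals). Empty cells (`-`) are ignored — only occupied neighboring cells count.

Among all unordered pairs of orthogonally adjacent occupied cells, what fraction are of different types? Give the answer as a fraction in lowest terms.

Scan each occupied cell's neighbors to the right and below so each pair is counted once.
Row 0: @(0,1)–@(0,2)= @(0,1)–@(1,1)= @(0,2)–@(0,3)= @(0,3)–@(1,3)=  → 0/4 unlike.
Row 1: @(1,0)–@(1,1)= @(1,0)–@(2,0)= @(1,3)–@(1,4)=  → 0/3 unlike.
Row 3: @(3,2)–@(3,3)= @(3,3)–@(4,3)=  → 0/2 unlike.
Row 4: @(4,3)–%(4,4)≠ @(4,3)–@(5,3)= %(4,4)–@(5,4)≠  → 2/3 unlike.
Row 5: @(5,0)–%(5,1)≠ %(5,1)–%(6,1)= @(5,3)–@(5,4)= @(5,4)–%(6,4)≠  → 2/4 unlike.
Row 6: %(6,1)–%(6,2)=  → 0/1 unlike.
Total adjacent occupied pairs: 17; unlike-type pairs: 4.
4/17 is already in lowest terms.

4/17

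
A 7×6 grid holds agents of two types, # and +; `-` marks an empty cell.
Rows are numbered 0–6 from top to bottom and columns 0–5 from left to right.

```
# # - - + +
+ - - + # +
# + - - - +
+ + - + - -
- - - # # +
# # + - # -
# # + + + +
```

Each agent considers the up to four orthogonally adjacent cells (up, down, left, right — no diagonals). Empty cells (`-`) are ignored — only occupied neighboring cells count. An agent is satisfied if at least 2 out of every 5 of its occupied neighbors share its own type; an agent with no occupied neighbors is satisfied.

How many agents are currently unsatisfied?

(0,0)# 1/2 ok
(0,1)# 1/1 ok
(0,4)+ 1/2 ok
(0,5)+ 2/2 ok
(1,0)+ 0/2 unhappy
(1,3)+ 0/1 unhappy
(1,4)# 0/3 unhappy
(1,5)+ 2/3 ok
(2,0)# 0/3 unhappy
(2,1)+ 1/2 ok
(2,5)+ 1/1 ok
(3,0)+ 1/2 ok
(3,1)+ 2/2 ok
(3,3)+ 0/1 unhappy
(4,3)# 1/2 ok
(4,4)# 2/3 ok
(4,5)+ 0/1 unhappy
(5,0)# 2/2 ok
(5,1)# 2/3 ok
(5,2)+ 1/2 ok
(5,4)# 1/2 ok
(6,0)# 2/2 ok
(6,1)# 2/3 ok
(6,2)+ 2/3 ok
(6,3)+ 2/2 ok
(6,4)+ 2/3 ok
(6,5)+ 1/1 ok
Unsatisfied: (1,0), (1,3), (1,4), (2,0), (3,3), (4,5) — 6 in total.

6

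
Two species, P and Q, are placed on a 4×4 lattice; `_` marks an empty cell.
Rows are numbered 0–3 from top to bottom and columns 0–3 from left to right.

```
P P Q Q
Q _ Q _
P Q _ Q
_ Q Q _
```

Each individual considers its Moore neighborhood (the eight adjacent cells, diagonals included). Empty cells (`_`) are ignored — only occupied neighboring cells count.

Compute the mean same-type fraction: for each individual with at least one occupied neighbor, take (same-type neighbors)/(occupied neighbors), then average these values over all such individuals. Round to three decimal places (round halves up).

Row 0: (0,0)P 1/2 · (0,1)P 1/4 · (0,2)Q 2/3 · (0,3)Q 2/2
Row 1: (1,0)Q 1/4 · (1,2)Q 4/5
Row 2: (2,0)P 0/3 · (2,1)Q 4/5 · (2,3)Q 2/2
Row 3: (3,1)Q 2/3 · (3,2)Q 3/3
Sum over 11 individuals: 1/2 + 1/4 + 2/3 + 2/2 + 1/4 + 4/5 + 0/3 + 4/5 + 2/2 + 2/3 + 3/3 = 104/15; mean = 104/15 ÷ 11 = 104/165 = 0.630303… → 0.630.

0.630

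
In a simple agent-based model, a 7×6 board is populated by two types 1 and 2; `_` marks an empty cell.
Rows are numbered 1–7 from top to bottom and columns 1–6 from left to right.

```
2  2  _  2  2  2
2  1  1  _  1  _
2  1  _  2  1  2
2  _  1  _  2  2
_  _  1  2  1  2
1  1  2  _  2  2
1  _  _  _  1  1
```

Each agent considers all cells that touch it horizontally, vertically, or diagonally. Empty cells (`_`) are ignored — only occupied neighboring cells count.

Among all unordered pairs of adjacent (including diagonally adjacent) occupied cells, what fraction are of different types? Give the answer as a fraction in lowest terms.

17/32

Scan each occupied cell's neighbors to the right and below (and the two forward diagonals) so each pair is counted once.
Row 1: 2(1,1)–2(1,2)= 2(1,1)–2(2,1)= 2(1,1)–1(2,2)≠ 2(1,2)–1(2,2)≠ 2(1,2)–1(2,3)≠ 2(1,2)–2(2,1)= 2(1,4)–2(1,5)= 2(1,4)–1(2,5)≠ 2(1,4)–1(2,3)≠ 2(1,5)–2(1,6)= 2(1,5)–1(2,5)≠ 2(1,6)–1(2,5)≠  → 7/12 unlike.
Row 2: 2(2,1)–1(2,2)≠ 2(2,1)–2(3,1)= 2(2,1)–1(3,2)≠ 1(2,2)–1(2,3)= 1(2,2)–1(3,2)= 1(2,2)–2(3,1)≠ 1(2,3)–2(3,4)≠ 1(2,3)–1(3,2)= 1(2,5)–1(3,5)= 1(2,5)–2(3,6)≠ 1(2,5)–2(3,4)≠  → 6/11 unlike.
Row 3: 2(3,1)–1(3,2)≠ 2(3,1)–2(4,1)= 1(3,2)–1(4,3)= 1(3,2)–2(4,1)≠ 2(3,4)–1(3,5)≠ 2(3,4)–2(4,5)= 2(3,4)–1(4,3)≠ 1(3,5)–2(3,6)≠ 1(3,5)–2(4,5)≠ 1(3,5)–2(4,6)≠ 2(3,6)–2(4,6)= 2(3,6)–2(4,5)=  → 7/12 unlike.
Row 4: 1(4,3)–1(5,3)= 1(4,3)–2(5,4)≠ 2(4,5)–2(4,6)= 2(4,5)–1(5,5)≠ 2(4,5)–2(5,6)= 2(4,5)–2(5,4)= 2(4,6)–2(5,6)= 2(4,6)–1(5,5)≠  → 3/8 unlike.
Row 5: 1(5,3)–2(5,4)≠ 1(5,3)–2(6,3)≠ 1(5,3)–1(6,2)= 2(5,4)–1(5,5)≠ 2(5,4)–2(6,5)= 2(5,4)–2(6,3)= 1(5,5)–2(5,6)≠ 1(5,5)–2(6,5)≠ 1(5,5)–2(6,6)≠ 2(5,6)–2(6,6)= 2(5,6)–2(6,5)=  → 6/11 unlike.
Row 6: 1(6,1)–1(6,2)= 1(6,1)–1(7,1)= 1(6,2)–2(6,3)≠ 1(6,2)–1(7,1)= 2(6,5)–2(6,6)= 2(6,5)–1(7,5)≠ 2(6,5)–1(7,6)≠ 2(6,6)–1(7,6)≠ 2(6,6)–1(7,5)≠  → 5/9 unlike.
Row 7: 1(7,5)–1(7,6)=  → 0/1 unlike.
Total adjacent occupied pairs: 64; unlike-type pairs: 34.
34/64 reduces to 17/32.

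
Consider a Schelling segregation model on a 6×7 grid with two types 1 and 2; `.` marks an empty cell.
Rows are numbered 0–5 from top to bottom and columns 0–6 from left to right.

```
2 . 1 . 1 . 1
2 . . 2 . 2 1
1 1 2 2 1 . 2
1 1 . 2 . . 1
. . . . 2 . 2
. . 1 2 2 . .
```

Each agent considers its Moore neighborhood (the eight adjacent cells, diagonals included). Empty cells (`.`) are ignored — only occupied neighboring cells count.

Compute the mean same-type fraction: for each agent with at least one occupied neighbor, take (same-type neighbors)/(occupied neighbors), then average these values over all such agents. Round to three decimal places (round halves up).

0.477

Row 0: (0,0)2 1/1 · (0,2)1 0/1 · (0,4)1 0/2 · (0,6)1 1/2
Row 1: (1,0)2 1/3 · (1,3)2 2/5 · (1,5)2 1/5 · (1,6)1 1/3
Row 2: (2,0)1 3/4 · (2,1)1 3/5 · (2,2)2 3/5 · (2,3)2 3/4 · (2,4)1 0/4 · (2,6)2 1/3
Row 3: (3,0)1 3/3 · (3,1)1 3/4 · (3,3)2 3/4 · (3,6)1 0/2
Row 4: (4,4)2 3/3 · (4,6)2 0/1
Row 5: (5,2)1 0/1 · (5,3)2 2/3 · (5,4)2 2/2
Sum over 23 agents: 1/1 + 0/1 + 0/2 + 1/2 + 1/3 + 2/5 + 1/5 + 1/3 + 3/4 + 3/5 + 3/5 + 3/4 + 0/4 + 1/3 + 3/3 + 3/4 + 3/4 + 0/2 + 3/3 + 0/1 + 0/1 + 2/3 + 2/2 = 329/30; mean = 329/30 ÷ 23 = 329/690 = 0.476811… → 0.477.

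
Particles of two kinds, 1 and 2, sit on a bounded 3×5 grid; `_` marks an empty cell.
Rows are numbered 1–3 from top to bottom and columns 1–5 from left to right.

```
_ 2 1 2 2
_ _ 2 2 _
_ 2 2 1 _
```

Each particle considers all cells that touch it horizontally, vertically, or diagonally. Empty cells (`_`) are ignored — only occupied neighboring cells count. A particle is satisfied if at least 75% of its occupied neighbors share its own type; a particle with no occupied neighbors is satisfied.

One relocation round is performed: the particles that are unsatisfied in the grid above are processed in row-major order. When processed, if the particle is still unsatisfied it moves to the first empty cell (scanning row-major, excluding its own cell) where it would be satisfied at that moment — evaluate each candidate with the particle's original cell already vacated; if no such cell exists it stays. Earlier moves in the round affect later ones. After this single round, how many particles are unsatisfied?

2

Initially unsatisfied (in order): (1,2), (1,3), (2,3), (2,4), (3,4).
  (1,2) → (1,1).
  (1,3): no empty cell satisfies it; stays.
  (2,3) → (2,1).
  (2,4) → (2,2).
  (3,4) → (3,5).
Resulting grid:
2 _ 1 2 2
2 2 _ _ _
_ 2 2 _ 1
Unsatisfied now: (1,3), (1,4).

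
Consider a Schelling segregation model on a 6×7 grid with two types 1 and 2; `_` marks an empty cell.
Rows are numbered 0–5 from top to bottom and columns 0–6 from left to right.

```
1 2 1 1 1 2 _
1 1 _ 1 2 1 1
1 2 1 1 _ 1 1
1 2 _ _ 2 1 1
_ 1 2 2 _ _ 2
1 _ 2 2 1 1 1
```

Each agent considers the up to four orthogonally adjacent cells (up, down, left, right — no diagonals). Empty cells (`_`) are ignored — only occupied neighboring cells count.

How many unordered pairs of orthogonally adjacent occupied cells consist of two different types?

Scan each occupied cell's neighbors to the right and below so each pair is counted once.
Row 0: 1(0,0)–2(0,1)≠ 1(0,0)–1(1,0)= 2(0,1)–1(0,2)≠ 2(0,1)–1(1,1)≠ 1(0,2)–1(0,3)= 1(0,3)–1(0,4)= 1(0,3)–1(1,3)= 1(0,4)–2(0,5)≠ 1(0,4)–2(1,4)≠ 2(0,5)–1(1,5)≠  → 6/10 unlike.
Row 1: 1(1,0)–1(1,1)= 1(1,0)–1(2,0)= 1(1,1)–2(2,1)≠ 1(1,3)–2(1,4)≠ 1(1,3)–1(2,3)= 2(1,4)–1(1,5)≠ 1(1,5)–1(1,6)= 1(1,5)–1(2,5)= 1(1,6)–1(2,6)=  → 3/9 unlike.
Row 2: 1(2,0)–2(2,1)≠ 1(2,0)–1(3,0)= 2(2,1)–1(2,2)≠ 2(2,1)–2(3,1)= 1(2,2)–1(2,3)= 1(2,5)–1(2,6)= 1(2,5)–1(3,5)= 1(2,6)–1(3,6)=  → 2/8 unlike.
Row 3: 1(3,0)–2(3,1)≠ 2(3,1)–1(4,1)≠ 2(3,4)–1(3,5)≠ 1(3,5)–1(3,6)= 1(3,6)–2(4,6)≠  → 4/5 unlike.
Row 4: 1(4,1)–2(4,2)≠ 2(4,2)–2(4,3)= 2(4,2)–2(5,2)= 2(4,3)–2(5,3)= 2(4,6)–1(5,6)≠  → 2/5 unlike.
Row 5: 2(5,2)–2(5,3)= 2(5,3)–1(5,4)≠ 1(5,4)–1(5,5)= 1(5,5)–1(5,6)=  → 1/4 unlike.
Total adjacent occupied pairs: 41; unlike-type pairs: 18.

18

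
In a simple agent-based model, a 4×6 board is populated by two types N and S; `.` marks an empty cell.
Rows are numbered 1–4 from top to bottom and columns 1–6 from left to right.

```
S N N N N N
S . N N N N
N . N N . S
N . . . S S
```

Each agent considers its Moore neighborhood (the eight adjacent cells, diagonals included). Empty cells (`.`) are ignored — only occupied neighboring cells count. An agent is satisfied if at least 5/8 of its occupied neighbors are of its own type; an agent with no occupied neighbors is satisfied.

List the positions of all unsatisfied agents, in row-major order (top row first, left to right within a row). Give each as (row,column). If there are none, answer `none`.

(1,1), (1,2), (2,1), (3,1), (3,6)

Row 1: (1,1)S 1/2 unhappy · (1,2)N 2/4 unhappy · (1,3)N 4/4 ok · (1,4)N 5/5 ok · (1,5)N 5/5 ok · (1,6)N 3/3 ok
Row 2: (2,1)S 1/3 unhappy · (2,3)N 6/6 ok · (2,4)N 7/7 ok · (2,5)N 6/7 ok · (2,6)N 3/4 ok
Row 3: (3,1)N 1/2 unhappy · (3,3)N 3/3 ok · (3,4)N 4/5 ok · (3,6)S 2/4 unhappy
Row 4: (4,1)N 1/1 ok · (4,5)S 2/3 ok · (4,6)S 2/2 ok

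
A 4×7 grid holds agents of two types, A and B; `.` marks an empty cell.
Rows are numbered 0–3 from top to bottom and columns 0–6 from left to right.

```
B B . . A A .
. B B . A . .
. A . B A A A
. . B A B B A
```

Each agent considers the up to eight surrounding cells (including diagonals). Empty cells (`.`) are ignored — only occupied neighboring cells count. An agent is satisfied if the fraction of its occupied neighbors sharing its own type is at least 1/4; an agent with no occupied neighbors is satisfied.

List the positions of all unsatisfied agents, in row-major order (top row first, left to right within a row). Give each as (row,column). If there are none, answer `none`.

(0,0)B 2/2 satisfied
(0,1)B 3/3 satisfied
(0,4)A 2/2 satisfied
(0,5)A 2/2 satisfied
(1,1)B 3/4 satisfied
(1,2)B 3/4 satisfied
(1,4)A 4/5 satisfied
(2,1)A 0/3 not
(2,3)B 3/6 satisfied
(2,4)A 3/6 satisfied
(2,5)A 4/6 satisfied
(2,6)A 2/3 satisfied
(3,2)B 1/3 satisfied
(3,3)A 1/4 satisfied
(3,4)B 2/5 satisfied
(3,5)B 1/5 not
(3,6)A 2/3 satisfied

(2,1), (3,5)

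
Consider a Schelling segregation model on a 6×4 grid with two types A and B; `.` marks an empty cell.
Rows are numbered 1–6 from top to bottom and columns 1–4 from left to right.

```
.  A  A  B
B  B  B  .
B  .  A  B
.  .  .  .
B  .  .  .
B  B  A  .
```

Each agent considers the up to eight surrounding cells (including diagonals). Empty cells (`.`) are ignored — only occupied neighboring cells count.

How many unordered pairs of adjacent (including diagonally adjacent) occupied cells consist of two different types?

Scan each occupied cell's neighbors to the right and below (and the two forward diagonals) so each pair is counted once.
From row 1: 6 unlike of 8 pairs (running 6/8).
From row 2: 2 unlike of 7 pairs (running 8/15).
From row 3: 1 unlike of 1 pairs (running 9/16).
From row 5: 0 unlike of 2 pairs (running 9/18).
From row 6: 1 unlike of 2 pairs (running 10/20).
Total adjacent occupied pairs: 20; unlike-type pairs: 10.

10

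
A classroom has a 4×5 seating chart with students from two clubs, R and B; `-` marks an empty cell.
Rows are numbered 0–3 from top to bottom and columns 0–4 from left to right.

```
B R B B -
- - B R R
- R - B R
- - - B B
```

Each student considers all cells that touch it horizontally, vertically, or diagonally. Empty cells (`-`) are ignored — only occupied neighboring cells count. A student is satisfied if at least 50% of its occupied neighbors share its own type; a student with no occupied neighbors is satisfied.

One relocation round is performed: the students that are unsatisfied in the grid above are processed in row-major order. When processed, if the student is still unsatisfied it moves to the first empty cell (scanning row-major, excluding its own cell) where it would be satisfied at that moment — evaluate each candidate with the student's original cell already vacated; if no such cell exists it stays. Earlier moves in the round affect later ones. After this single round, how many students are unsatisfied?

2

Initially unsatisfied (in order): (0,0), (0,1), (1,3), (2,1), (2,4).
  (0,0) → (1,1).
  (0,1) → (0,4).
  (1,3) → (1,0).
  (2,1) → (0,0).
  (2,4) → (2,0).
Resulting grid:
R - B B R
R B B - R
R - - B -
- - - B B
Unsatisfied now: (1,1), (1,4).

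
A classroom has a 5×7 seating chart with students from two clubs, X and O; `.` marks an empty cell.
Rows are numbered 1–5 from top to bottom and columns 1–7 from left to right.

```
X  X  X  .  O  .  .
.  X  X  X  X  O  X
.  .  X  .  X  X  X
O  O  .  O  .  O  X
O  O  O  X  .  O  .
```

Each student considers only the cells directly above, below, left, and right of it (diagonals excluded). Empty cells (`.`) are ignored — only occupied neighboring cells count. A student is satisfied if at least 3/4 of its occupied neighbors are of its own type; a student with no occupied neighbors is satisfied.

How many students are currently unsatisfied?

(1,1)X 1/1 ok
(1,2)X 3/3 ok
(1,3)X 2/2 ok
(1,5)O 0/1 unhappy
(2,2)X 2/2 ok
(2,3)X 4/4 ok
(2,4)X 2/2 ok
(2,5)X 2/4 unhappy
(2,6)O 0/3 unhappy
(2,7)X 1/2 unhappy
(3,3)X 1/1 ok
(3,5)X 2/2 ok
(3,6)X 2/4 unhappy
(3,7)X 3/3 ok
(4,1)O 2/2 ok
(4,2)O 2/2 ok
(4,4)O 0/1 unhappy
(4,6)O 1/3 unhappy
(4,7)X 1/2 unhappy
(5,1)O 2/2 ok
(5,2)O 3/3 ok
(5,3)O 1/2 unhappy
(5,4)X 0/2 unhappy
(5,6)O 1/1 ok
Unsatisfied: (1,5), (2,5), (2,6), (2,7), (3,6), (4,4), (4,6), (4,7), (5,3), (5,4) — 10 in total.

10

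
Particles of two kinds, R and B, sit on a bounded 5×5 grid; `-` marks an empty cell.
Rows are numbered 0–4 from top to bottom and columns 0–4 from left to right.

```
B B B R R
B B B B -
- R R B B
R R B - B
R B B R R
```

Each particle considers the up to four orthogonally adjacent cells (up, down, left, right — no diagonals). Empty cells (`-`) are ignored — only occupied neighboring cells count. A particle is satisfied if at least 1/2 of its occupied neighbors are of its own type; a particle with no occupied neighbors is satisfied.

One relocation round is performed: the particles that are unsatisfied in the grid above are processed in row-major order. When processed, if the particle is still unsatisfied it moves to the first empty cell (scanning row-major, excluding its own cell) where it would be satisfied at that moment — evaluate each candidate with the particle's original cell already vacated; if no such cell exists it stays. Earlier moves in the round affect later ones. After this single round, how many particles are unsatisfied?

3

Initially unsatisfied (in order): (0,3), (2,2), (3,2), (4,1).
  (0,3) → (2,0).
  (2,2): no empty cell satisfies it; stays.
  (3,2) → (0,3).
  (4,1) → (1,4).
Resulting grid:
B B B B R
B B B B B
R R R B B
R R - - B
R - B R R
Unsatisfied now: (0,4), (2,2), (4,2).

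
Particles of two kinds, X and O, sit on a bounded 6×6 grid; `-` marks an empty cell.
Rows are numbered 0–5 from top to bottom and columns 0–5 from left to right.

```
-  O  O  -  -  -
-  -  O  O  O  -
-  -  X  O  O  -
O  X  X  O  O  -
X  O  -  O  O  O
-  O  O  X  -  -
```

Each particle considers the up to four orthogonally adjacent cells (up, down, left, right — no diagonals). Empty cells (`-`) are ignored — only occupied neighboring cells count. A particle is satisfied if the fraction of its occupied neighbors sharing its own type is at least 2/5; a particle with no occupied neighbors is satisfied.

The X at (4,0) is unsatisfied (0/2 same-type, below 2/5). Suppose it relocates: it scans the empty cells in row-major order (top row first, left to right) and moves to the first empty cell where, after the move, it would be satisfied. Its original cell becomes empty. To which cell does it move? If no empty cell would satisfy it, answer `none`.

(0,5)

Vacating (4,0). Empty cells in order:
  (0,0): 0/1 same-type → still unsatisfied.
  (0,3): 0/2 same-type → still unsatisfied.
  (0,4): 0/1 same-type → still unsatisfied.
  (0,5): 0/0 same-type → satisfied — stop here.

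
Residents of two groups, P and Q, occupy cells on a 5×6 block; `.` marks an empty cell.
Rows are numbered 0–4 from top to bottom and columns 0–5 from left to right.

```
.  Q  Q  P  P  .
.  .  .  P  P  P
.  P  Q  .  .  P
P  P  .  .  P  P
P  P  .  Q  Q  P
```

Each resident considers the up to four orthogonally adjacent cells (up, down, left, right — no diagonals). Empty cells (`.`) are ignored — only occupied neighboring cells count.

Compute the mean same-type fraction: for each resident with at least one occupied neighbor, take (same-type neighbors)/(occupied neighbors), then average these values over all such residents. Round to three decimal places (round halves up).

0.789

(0,1)Q 1/1
(0,2)Q 1/2
(0,3)P 2/3
(0,4)P 2/2
(1,3)P 2/2
(1,4)P 3/3
(1,5)P 2/2
(2,1)P 1/2
(2,2)Q 0/1
(2,5)P 2/2
(3,0)P 2/2
(3,1)P 3/3
(3,4)P 1/2
(3,5)P 3/3
(4,0)P 2/2
(4,1)P 2/2
(4,3)Q 1/1
(4,4)Q 1/3
(4,5)P 1/2
Sum over 19 residents: 1/1 + 1/2 + 2/3 + 2/2 + 2/2 + 3/3 + 2/2 + 1/2 + 0/1 + 2/2 + 2/2 + 3/3 + 1/2 + 3/3 + 2/2 + 2/2 + 1/1 + 1/3 + 1/2 = 15; mean = 15 ÷ 19 = 15/19 = 0.789473… → 0.789.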